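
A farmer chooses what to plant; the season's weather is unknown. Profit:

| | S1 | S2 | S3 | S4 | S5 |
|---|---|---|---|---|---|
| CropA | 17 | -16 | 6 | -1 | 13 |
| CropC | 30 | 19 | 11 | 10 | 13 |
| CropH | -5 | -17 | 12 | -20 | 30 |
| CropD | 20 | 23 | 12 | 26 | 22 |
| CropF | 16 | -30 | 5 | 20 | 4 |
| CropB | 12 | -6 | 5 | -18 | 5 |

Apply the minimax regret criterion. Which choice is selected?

Column bests: S1=30, S2=23, S3=12, S4=26, S5=30.
CropA regrets: 13, 39, 6, 27, 17 → max 39
CropC regrets: 0, 4, 1, 16, 17 → max 17
CropH regrets: 35, 40, 0, 46, 0 → max 46
CropD regrets: 10, 0, 0, 0, 8 → max 10
CropF regrets: 14, 53, 7, 6, 26 → max 53
CropB regrets: 18, 29, 7, 44, 25 → max 44
Smallest max regret = 10 → CropD.

CropD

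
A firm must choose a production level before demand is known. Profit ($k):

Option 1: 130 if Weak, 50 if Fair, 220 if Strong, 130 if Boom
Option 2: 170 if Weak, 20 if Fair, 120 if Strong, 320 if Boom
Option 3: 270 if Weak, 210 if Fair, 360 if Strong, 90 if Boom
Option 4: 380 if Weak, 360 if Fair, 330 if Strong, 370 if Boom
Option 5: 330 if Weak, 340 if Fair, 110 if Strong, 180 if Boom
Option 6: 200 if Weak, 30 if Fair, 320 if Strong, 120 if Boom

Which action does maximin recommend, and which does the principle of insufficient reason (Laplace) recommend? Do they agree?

Row minima: Option 1=50, Option 2=20, Option 3=90, Option 4=330, Option 5=110, Option 6=30
Best worst-case = 330 → Option 4.
Row averages: Option 1=132.5, Option 2=157.5, Option 3=232.5, Option 4=360, Option 5=240, Option 6=167.5
Highest average = 360 → Option 4.

maximin → Option 4; laplace → Option 4 (agree)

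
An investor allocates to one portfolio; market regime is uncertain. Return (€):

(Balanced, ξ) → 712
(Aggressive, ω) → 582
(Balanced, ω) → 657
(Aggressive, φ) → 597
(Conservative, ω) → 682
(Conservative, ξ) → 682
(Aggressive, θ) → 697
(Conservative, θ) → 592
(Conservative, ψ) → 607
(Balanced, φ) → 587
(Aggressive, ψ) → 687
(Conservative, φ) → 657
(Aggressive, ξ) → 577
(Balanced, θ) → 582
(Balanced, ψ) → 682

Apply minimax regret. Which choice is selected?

Conservative

Column bests: θ=697, φ=657, ψ=687, ω=682, ξ=712.
Conservative regrets: 105, 0, 80, 0, 30 → max 105
Balanced regrets: 115, 70, 5, 25, 0 → max 115
Aggressive regrets: 0, 60, 0, 100, 135 → max 135
Smallest max regret = 105 → Conservative.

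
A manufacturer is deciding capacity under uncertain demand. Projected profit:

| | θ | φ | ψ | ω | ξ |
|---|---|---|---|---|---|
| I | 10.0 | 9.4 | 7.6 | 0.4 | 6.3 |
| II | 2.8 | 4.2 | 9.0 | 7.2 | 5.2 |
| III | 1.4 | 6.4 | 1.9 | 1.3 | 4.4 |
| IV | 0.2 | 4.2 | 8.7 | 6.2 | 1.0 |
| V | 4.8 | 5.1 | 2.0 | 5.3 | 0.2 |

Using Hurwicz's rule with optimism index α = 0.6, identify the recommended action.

II

I: 0.6·10.0 + 0.4·0.4 = 6.16
II: 0.6·9.0 + 0.4·2.8 = 6.52
III: 0.6·6.4 + 0.4·1.3 = 4.36
IV: 0.6·8.7 + 0.4·0.2 = 5.3
V: 0.6·5.3 + 0.4·0.2 = 3.26
Highest Hurwicz score = 6.52 → II.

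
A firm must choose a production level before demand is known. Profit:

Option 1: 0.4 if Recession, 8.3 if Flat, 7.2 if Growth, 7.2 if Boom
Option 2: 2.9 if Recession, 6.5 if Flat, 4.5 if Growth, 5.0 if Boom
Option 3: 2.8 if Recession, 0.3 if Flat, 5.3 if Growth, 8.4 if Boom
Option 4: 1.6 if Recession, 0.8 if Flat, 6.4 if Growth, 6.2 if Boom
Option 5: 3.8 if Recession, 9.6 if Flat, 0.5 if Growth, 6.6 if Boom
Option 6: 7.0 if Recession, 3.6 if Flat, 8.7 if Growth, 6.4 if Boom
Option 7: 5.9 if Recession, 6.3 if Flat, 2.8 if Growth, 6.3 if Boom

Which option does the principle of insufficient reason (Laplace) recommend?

Row averages: Option 1=5.775, Option 2=4.725, Option 3=4.2, Option 4=3.75, Option 5=5.125, Option 6=6.425, Option 7=5.325
Highest average = 6.425 → Option 6.

Option 6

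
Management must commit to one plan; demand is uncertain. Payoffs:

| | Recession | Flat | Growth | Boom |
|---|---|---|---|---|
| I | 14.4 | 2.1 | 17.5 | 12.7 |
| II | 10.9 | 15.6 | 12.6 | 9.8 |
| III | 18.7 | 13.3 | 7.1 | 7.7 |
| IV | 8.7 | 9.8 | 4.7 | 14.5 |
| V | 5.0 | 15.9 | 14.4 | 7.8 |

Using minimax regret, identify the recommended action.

II

Column bests: Recession=18.7, Flat=15.9, Growth=17.5, Boom=14.5.
I regrets: 4.3, 13.8, 0.0, 1.8 → max 13.8
II regrets: 7.8, 0.3, 4.9, 4.7 → max 7.8
III regrets: 0.0, 2.6, 10.4, 6.8 → max 10.4
IV regrets: 10.0, 6.1, 12.8, 0.0 → max 12.8
V regrets: 13.7, 0.0, 3.1, 6.7 → max 13.7
Smallest max regret = 7.8 → II.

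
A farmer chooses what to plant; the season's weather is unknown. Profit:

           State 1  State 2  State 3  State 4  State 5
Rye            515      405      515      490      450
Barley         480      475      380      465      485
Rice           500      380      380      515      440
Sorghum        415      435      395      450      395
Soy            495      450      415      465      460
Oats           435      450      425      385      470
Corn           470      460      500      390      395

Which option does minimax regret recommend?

Rye

Column bests: State 1=515, State 2=475, State 3=515, State 4=515, State 5=485.
Rye regrets: 0, 70, 0, 25, 35 → max 70
Barley regrets: 35, 0, 135, 50, 0 → max 135
Rice regrets: 15, 95, 135, 0, 45 → max 135
Sorghum regrets: 100, 40, 120, 65, 90 → max 120
Soy regrets: 20, 25, 100, 50, 25 → max 100
Oats regrets: 80, 25, 90, 130, 15 → max 130
Corn regrets: 45, 15, 15, 125, 90 → max 125
Smallest max regret = 70 → Rye.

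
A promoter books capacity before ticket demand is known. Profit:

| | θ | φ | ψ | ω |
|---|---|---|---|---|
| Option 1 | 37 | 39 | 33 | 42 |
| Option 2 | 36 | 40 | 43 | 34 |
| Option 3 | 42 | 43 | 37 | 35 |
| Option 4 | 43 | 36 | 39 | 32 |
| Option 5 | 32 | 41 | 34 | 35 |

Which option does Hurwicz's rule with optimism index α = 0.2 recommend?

Option 1: 0.2·42 + 0.8·33 = 34.8
Option 2: 0.2·43 + 0.8·34 = 35.8
Option 3: 0.2·43 + 0.8·35 = 36.6
Option 4: 0.2·43 + 0.8·32 = 34.2
Option 5: 0.2·41 + 0.8·32 = 33.8
Highest Hurwicz score = 36.6 → Option 3.

Option 3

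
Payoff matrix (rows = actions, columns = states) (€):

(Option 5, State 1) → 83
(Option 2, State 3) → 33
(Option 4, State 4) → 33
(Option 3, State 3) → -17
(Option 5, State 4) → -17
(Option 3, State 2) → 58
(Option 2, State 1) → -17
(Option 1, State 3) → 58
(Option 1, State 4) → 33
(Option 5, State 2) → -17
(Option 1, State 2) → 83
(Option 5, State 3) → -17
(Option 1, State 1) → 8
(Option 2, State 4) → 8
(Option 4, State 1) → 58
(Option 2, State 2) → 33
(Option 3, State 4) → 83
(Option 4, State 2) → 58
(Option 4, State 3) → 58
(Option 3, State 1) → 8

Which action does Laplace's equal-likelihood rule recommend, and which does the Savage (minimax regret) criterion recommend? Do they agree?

Row averages: Option 1=45.5, Option 2=14.25, Option 3=33, Option 4=51.75, Option 5=8
Highest average = 51.75 → Option 4.
Column bests: State 1=83, State 2=83, State 3=58, State 4=83.
Option 1 regrets: 75, 0, 0, 50 → max 75
Option 2 regrets: 100, 50, 25, 75 → max 100
Option 3 regrets: 75, 25, 75, 0 → max 75
Option 4 regrets: 25, 25, 0, 50 → max 50
Option 5 regrets: 0, 100, 75, 100 → max 100
Smallest max regret = 50 → Option 4.

laplace → Option 4; minimax regret → Option 4 (agree)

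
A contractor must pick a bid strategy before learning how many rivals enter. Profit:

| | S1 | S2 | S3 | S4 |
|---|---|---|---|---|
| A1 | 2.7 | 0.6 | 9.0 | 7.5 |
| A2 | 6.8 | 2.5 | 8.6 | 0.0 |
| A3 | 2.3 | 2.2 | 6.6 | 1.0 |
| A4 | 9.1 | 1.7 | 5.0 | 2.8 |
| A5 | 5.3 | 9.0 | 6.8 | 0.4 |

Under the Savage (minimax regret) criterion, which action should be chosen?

A3

Column bests: S1=9.1, S2=9.0, S3=9.0, S4=7.5.
A1 regrets: 6.4, 8.4, 0.0, 0.0 → max 8.4
A2 regrets: 2.3, 6.5, 0.4, 7.5 → max 7.5
A3 regrets: 6.8, 6.8, 2.4, 6.5 → max 6.8
A4 regrets: 0.0, 7.3, 4.0, 4.7 → max 7.3
A5 regrets: 3.8, 0.0, 2.2, 7.1 → max 7.1
Smallest max regret = 6.8 → A3.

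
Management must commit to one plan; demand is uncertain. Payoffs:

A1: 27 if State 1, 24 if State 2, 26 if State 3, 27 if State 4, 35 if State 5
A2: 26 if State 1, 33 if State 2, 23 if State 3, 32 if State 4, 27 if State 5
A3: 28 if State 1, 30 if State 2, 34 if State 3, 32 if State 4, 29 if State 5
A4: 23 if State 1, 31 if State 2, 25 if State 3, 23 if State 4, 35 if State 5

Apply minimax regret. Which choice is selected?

Column bests: State 1=28, State 2=33, State 3=34, State 4=32, State 5=35.
A1 regrets: 1, 9, 8, 5, 0 → max 9
A2 regrets: 2, 0, 11, 0, 8 → max 11
A3 regrets: 0, 3, 0, 0, 6 → max 6
A4 regrets: 5, 2, 9, 9, 0 → max 9
Smallest max regret = 6 → A3.

A3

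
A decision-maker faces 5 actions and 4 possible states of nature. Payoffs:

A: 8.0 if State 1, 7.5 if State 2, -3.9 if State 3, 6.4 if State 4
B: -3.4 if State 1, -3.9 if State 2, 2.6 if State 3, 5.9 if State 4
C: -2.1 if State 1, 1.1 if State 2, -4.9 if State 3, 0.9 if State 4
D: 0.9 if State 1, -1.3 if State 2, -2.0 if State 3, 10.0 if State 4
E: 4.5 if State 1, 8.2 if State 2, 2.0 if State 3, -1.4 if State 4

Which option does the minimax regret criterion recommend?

A

Column bests: State 1=8.0, State 2=8.2, State 3=2.6, State 4=10.0.
A regrets: 0.0, 0.7, 6.5, 3.6 → max 6.5
B regrets: 11.4, 12.1, 0.0, 4.1 → max 12.1
C regrets: 10.1, 7.1, 7.5, 9.1 → max 10.1
D regrets: 7.1, 9.5, 4.6, 0.0 → max 9.5
E regrets: 3.5, 0.0, 0.6, 11.4 → max 11.4
Smallest max regret = 6.5 → A.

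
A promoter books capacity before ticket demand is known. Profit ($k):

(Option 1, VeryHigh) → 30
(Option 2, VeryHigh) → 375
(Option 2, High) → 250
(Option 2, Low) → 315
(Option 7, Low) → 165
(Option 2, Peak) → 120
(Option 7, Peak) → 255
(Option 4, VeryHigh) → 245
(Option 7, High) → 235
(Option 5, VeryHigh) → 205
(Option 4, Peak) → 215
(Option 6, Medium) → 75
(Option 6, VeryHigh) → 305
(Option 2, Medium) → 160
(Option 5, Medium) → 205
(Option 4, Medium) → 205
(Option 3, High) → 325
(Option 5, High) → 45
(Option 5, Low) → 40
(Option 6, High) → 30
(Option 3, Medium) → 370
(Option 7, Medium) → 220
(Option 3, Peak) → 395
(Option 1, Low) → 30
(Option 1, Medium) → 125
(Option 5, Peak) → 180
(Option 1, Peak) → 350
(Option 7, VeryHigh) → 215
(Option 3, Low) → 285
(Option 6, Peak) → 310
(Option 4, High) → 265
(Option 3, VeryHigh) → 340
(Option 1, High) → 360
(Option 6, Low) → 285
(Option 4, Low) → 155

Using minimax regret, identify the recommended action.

Column bests: Low=315, Medium=370, High=360, VeryHigh=375, Peak=395.
Option 1 regrets: 285, 245, 0, 345, 45 → max 345
Option 2 regrets: 0, 210, 110, 0, 275 → max 275
Option 3 regrets: 30, 0, 35, 35, 0 → max 35
Option 4 regrets: 160, 165, 95, 130, 180 → max 180
Option 5 regrets: 275, 165, 315, 170, 215 → max 315
Option 6 regrets: 30, 295, 330, 70, 85 → max 330
Option 7 regrets: 150, 150, 125, 160, 140 → max 160
Smallest max regret = 35 → Option 3.

Option 3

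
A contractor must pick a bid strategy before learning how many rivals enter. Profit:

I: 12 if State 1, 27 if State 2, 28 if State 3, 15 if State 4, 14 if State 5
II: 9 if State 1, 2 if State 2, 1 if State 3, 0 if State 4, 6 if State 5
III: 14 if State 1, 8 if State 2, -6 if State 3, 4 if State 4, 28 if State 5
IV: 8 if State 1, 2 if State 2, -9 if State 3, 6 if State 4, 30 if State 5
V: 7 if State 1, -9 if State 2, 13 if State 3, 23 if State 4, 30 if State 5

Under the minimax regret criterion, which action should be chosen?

Column bests: State 1=14, State 2=27, State 3=28, State 4=23, State 5=30.
I regrets: 2, 0, 0, 8, 16 → max 16
II regrets: 5, 25, 27, 23, 24 → max 27
III regrets: 0, 19, 34, 19, 2 → max 34
IV regrets: 6, 25, 37, 17, 0 → max 37
V regrets: 7, 36, 15, 0, 0 → max 36
Smallest max regret = 16 → I.

I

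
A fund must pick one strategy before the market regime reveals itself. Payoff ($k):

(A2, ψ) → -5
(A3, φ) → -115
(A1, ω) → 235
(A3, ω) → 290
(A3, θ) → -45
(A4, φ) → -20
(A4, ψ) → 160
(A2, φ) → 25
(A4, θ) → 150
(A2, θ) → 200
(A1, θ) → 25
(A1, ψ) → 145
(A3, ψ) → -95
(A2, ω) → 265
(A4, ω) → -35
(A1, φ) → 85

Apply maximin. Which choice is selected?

A1

Row minima: A1=25, A2=-5, A3=-115, A4=-35
Best worst-case = 25 → A1.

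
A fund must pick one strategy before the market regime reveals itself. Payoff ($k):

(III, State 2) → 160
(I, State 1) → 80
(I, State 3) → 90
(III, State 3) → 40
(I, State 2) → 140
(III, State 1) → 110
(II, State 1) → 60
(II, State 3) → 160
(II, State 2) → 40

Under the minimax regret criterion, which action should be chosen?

Column bests: State 1=110, State 2=160, State 3=160.
I regrets: 30, 20, 70 → max 70
II regrets: 50, 120, 0 → max 120
III regrets: 0, 0, 120 → max 120
Smallest max regret = 70 → I.

I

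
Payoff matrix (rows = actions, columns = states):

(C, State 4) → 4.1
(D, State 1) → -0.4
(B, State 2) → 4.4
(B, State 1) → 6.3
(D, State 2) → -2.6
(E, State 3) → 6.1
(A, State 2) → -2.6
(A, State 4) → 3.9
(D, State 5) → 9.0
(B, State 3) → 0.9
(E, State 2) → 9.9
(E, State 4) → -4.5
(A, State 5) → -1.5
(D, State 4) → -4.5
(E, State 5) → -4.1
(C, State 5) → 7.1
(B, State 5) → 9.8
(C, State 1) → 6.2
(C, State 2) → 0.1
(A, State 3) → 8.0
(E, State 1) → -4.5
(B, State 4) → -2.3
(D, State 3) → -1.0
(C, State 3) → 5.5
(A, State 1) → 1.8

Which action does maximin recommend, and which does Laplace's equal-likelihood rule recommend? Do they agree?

Row minima: A=-2.6, B=-2.3, C=0.1, D=-4.5, E=-4.5
Best worst-case = 0.1 → C.
Row averages: A=1.92, B=3.82, C=4.6, D=0.1, E=0.58
Highest average = 4.6 → C.

maximin → C; laplace → C (agree)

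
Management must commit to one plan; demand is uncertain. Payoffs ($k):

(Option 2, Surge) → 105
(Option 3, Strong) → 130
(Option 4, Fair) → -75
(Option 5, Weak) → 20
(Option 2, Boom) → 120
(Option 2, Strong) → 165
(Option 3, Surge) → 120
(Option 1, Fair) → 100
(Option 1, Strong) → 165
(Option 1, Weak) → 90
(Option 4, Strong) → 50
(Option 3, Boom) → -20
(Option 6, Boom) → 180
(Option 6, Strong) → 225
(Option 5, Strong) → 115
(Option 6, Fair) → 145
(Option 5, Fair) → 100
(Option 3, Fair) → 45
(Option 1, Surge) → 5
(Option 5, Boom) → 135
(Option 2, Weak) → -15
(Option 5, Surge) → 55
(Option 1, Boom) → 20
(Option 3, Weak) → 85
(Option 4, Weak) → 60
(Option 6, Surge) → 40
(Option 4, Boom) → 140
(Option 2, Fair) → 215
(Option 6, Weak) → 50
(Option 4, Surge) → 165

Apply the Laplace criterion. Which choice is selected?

Row averages: Option 1=76, Option 2=118, Option 3=72, Option 4=68, Option 5=85, Option 6=128
Highest average = 128 → Option 6.

Option 6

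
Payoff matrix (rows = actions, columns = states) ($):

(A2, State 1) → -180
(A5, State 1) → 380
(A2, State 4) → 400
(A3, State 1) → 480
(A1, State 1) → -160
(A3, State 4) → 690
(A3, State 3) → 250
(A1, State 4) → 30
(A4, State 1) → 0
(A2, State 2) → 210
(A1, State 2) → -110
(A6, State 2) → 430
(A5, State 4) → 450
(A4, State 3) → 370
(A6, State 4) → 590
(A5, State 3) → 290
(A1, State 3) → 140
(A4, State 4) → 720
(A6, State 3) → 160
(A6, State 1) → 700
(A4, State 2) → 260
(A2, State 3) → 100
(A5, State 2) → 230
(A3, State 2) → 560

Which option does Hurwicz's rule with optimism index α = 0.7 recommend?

A1: 0.7·140 + 0.3·(-160) = 50
A2: 0.7·400 + 0.3·(-180) = 226
A3: 0.7·690 + 0.3·250 = 558
A4: 0.7·720 + 0.3·0 = 504
A5: 0.7·450 + 0.3·230 = 384
A6: 0.7·700 + 0.3·160 = 538
Highest Hurwicz score = 558 → A3.

A3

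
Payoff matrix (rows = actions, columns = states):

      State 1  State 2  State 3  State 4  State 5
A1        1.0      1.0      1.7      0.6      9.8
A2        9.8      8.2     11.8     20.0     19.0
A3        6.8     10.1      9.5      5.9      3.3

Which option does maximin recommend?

A2

Row minima: A1=0.6, A2=8.2, A3=3.3
Best worst-case = 8.2 → A2.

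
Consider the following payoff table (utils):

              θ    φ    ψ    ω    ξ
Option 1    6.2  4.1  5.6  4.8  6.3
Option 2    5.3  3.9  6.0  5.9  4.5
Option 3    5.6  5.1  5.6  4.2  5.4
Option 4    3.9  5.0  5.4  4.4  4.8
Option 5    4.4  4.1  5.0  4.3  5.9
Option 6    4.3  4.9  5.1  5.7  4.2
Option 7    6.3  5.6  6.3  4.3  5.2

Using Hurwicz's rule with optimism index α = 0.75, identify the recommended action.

Option 1: 0.75·6.3 + 0.25·4.1 = 5.75
Option 2: 0.75·6.0 + 0.25·3.9 = 5.475
Option 3: 0.75·5.6 + 0.25·4.2 = 5.25
Option 4: 0.75·5.4 + 0.25·3.9 = 5.025
Option 5: 0.75·5.9 + 0.25·4.1 = 5.45
Option 6: 0.75·5.7 + 0.25·4.2 = 5.325
Option 7: 0.75·6.3 + 0.25·4.3 = 5.8
Highest Hurwicz score = 5.8 → Option 7.

Option 7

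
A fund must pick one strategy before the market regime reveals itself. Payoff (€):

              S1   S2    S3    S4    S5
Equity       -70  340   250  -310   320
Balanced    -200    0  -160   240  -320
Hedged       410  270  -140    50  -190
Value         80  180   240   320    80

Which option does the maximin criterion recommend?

Row minima: Equity=-310, Balanced=-320, Hedged=-190, Value=80
Best worst-case = 80 → Value.

Value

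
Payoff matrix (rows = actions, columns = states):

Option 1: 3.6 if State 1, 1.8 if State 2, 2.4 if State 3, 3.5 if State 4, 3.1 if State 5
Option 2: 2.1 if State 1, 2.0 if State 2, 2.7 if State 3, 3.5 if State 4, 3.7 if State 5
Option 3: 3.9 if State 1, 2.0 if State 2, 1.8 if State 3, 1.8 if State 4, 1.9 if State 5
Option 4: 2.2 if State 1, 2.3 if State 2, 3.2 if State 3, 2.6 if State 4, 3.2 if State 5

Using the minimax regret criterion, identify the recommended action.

Column bests: State 1=3.9, State 2=2.3, State 3=3.2, State 4=3.5, State 5=3.7.
Option 1 regrets: 0.3, 0.5, 0.8, 0.0, 0.6 → max 0.8
Option 2 regrets: 1.8, 0.3, 0.5, 0.0, 0.0 → max 1.8
Option 3 regrets: 0.0, 0.3, 1.4, 1.7, 1.8 → max 1.8
Option 4 regrets: 1.7, 0.0, 0.0, 0.9, 0.5 → max 1.7
Smallest max regret = 0.8 → Option 1.

Option 1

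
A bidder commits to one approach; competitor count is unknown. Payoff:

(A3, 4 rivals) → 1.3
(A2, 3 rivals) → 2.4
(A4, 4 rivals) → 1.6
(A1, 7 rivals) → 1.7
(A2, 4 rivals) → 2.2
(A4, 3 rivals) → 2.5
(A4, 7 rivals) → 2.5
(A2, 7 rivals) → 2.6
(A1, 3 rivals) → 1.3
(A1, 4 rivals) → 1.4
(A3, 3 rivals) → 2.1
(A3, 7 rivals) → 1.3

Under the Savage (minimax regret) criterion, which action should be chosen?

Column bests: 3 rivals=2.5, 4 rivals=2.2, 7 rivals=2.6.
A1 regrets: 1.2, 0.8, 0.9 → max 1.2
A2 regrets: 0.1, 0.0, 0.0 → max 0.1
A3 regrets: 0.4, 0.9, 1.3 → max 1.3
A4 regrets: 0.0, 0.6, 0.1 → max 0.6
Smallest max regret = 0.1 → A2.

A2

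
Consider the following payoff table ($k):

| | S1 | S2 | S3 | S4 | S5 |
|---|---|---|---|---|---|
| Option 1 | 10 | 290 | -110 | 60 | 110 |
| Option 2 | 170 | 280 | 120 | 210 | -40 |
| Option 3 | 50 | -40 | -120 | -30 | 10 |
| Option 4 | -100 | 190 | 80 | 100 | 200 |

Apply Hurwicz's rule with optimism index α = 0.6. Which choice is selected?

Option 1: 0.6·290 + 0.4·(-110) = 130
Option 2: 0.6·280 + 0.4·(-40) = 152
Option 3: 0.6·50 + 0.4·(-120) = -18
Option 4: 0.6·200 + 0.4·(-100) = 80
Highest Hurwicz score = 152 → Option 2.

Option 2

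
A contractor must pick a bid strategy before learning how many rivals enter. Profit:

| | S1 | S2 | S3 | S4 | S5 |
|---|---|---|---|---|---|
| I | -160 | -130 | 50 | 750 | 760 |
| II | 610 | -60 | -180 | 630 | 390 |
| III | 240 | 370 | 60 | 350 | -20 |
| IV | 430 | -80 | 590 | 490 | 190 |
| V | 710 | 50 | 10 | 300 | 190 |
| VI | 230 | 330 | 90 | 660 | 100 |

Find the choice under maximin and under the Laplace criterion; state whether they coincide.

Row minima: I=-160, II=-180, III=-20, IV=-80, V=10, VI=90
Best worst-case = 90 → VI.
Row averages: I=254, II=278, III=200, IV=324, V=252, VI=282
Highest average = 324 → IV.

maximin → VI; laplace → IV (disagree)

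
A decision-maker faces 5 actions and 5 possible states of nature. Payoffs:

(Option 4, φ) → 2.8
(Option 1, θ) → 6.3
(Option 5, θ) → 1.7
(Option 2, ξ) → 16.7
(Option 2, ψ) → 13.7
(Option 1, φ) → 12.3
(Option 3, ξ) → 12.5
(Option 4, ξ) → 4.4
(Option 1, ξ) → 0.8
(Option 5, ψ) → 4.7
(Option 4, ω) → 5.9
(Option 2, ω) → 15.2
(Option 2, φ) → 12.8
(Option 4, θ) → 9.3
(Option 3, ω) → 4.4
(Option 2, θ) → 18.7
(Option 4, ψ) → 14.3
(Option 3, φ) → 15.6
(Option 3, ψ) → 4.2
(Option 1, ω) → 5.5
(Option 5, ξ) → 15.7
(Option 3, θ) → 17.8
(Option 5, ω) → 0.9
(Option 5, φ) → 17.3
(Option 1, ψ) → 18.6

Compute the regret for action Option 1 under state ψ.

0.0

Best payoff under ψ is 18.6.
Regret = 18.6 − 18.6 = 0.0.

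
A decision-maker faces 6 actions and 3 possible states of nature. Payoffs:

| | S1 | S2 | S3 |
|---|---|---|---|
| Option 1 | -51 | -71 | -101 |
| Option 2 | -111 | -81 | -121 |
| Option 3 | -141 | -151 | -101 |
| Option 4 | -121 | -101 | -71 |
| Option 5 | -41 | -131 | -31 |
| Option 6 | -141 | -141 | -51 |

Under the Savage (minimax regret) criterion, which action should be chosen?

Option 5

Column bests: S1=-41, S2=-71, S3=-31.
Option 1 regrets: 10, 0, 70 → max 70
Option 2 regrets: 70, 10, 90 → max 90
Option 3 regrets: 100, 80, 70 → max 100
Option 4 regrets: 80, 30, 40 → max 80
Option 5 regrets: 0, 60, 0 → max 60
Option 6 regrets: 100, 70, 20 → max 100
Smallest max regret = 60 → Option 5.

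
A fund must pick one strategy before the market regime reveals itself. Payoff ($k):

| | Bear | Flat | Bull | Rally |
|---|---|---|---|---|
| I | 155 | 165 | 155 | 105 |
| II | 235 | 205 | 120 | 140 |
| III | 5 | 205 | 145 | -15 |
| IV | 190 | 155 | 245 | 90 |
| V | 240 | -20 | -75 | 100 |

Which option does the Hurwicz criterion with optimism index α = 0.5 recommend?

I: 0.5·165 + 0.5·105 = 135
II: 0.5·235 + 0.5·120 = 177.5
III: 0.5·205 + 0.5·(-15) = 95
IV: 0.5·245 + 0.5·90 = 167.5
V: 0.5·240 + 0.5·(-75) = 82.5
Highest Hurwicz score = 177.5 → II.

II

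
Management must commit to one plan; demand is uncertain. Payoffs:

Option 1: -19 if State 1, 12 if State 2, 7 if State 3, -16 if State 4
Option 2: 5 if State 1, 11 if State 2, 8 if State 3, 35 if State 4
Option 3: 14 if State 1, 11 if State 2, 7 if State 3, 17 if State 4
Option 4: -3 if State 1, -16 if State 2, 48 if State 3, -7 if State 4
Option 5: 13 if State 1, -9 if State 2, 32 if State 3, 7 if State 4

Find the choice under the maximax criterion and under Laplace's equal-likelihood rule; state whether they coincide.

Row maxima: Option 1=12, Option 2=35, Option 3=17, Option 4=48, Option 5=32
Best best-case = 48 → Option 4.
Row averages: Option 1=-4, Option 2=14.75, Option 3=12.25, Option 4=5.5, Option 5=10.75
Highest average = 14.75 → Option 2.

maximax → Option 4; laplace → Option 2 (disagree)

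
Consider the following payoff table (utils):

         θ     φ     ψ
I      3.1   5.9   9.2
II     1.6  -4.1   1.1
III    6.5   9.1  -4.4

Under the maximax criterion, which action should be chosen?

Row maxima: I=9.2, II=1.6, III=9.1
Best best-case = 9.2 → I.

I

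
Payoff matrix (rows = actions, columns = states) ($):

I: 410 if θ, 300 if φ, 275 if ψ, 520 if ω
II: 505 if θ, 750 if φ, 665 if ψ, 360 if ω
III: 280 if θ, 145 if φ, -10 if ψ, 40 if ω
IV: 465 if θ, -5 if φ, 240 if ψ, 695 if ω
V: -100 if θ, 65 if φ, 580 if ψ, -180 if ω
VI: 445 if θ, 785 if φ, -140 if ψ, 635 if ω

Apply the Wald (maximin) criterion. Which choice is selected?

Row minima: I=275, II=360, III=-10, IV=-5, V=-180, VI=-140
Best worst-case = 360 → II.

II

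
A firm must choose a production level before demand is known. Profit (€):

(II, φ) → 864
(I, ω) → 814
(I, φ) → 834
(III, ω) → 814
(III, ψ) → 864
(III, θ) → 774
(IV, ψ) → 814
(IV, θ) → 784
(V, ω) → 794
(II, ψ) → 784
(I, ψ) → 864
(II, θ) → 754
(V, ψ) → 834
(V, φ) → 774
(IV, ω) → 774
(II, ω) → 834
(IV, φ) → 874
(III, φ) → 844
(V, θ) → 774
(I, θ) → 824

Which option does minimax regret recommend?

Column bests: θ=824, φ=874, ψ=864, ω=834.
I regrets: 0, 40, 0, 20 → max 40
II regrets: 70, 10, 80, 0 → max 80
III regrets: 50, 30, 0, 20 → max 50
IV regrets: 40, 0, 50, 60 → max 60
V regrets: 50, 100, 30, 40 → max 100
Smallest max regret = 40 → I.

I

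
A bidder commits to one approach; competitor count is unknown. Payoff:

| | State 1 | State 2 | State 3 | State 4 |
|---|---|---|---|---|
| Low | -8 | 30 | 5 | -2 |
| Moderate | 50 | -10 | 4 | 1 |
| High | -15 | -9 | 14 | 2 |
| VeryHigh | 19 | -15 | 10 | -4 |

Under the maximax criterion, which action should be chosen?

Row maxima: Low=30, Moderate=50, High=14, VeryHigh=19
Best best-case = 50 → Moderate.

Moderate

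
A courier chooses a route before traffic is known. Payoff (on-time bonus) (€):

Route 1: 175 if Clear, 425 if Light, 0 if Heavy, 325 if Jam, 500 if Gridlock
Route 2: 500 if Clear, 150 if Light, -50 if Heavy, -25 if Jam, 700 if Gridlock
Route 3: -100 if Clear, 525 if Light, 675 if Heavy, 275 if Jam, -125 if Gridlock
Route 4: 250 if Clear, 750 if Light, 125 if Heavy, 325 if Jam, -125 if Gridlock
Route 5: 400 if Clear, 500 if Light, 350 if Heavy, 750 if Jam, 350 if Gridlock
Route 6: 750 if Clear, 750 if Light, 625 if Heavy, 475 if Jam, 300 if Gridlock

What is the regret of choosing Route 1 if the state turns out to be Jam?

Best payoff under Jam is 750.
Regret = 750 − 325 = 425.

425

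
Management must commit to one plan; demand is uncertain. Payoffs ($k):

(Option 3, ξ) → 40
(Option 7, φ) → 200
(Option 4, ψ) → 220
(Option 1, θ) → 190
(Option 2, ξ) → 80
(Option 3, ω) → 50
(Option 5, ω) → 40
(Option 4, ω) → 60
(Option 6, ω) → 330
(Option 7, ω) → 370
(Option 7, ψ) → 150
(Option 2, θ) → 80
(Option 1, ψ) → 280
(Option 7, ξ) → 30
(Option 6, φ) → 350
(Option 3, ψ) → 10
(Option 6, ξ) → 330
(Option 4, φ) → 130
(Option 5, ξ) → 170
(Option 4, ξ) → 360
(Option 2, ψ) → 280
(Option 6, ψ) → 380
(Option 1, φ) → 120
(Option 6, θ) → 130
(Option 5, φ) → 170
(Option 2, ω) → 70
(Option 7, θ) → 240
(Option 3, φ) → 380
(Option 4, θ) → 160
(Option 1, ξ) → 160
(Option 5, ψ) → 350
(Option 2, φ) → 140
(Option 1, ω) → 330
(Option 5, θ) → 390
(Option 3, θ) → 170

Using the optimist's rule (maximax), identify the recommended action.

Option 5

Row maxima: Option 1=330, Option 2=280, Option 3=380, Option 4=360, Option 5=390, Option 6=380, Option 7=370
Best best-case = 390 → Option 5.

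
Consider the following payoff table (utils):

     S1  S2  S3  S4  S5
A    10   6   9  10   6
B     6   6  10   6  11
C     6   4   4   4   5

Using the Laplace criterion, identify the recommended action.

A

Row averages: A=8.2, B=7.8, C=4.6
Highest average = 8.2 → A.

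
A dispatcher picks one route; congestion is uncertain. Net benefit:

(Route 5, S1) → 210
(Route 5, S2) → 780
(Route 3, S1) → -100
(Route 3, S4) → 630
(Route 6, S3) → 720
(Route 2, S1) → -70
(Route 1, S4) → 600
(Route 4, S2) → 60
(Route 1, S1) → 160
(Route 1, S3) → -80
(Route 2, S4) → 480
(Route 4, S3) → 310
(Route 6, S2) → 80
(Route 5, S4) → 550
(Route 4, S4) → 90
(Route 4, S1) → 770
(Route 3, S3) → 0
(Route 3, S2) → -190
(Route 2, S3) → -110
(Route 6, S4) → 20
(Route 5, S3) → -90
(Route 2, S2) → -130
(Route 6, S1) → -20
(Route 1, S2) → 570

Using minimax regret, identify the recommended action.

Column bests: S1=770, S2=780, S3=720, S4=630.
Route 1 regrets: 610, 210, 800, 30 → max 800
Route 2 regrets: 840, 910, 830, 150 → max 910
Route 3 regrets: 870, 970, 720, 0 → max 970
Route 4 regrets: 0, 720, 410, 540 → max 720
Route 5 regrets: 560, 0, 810, 80 → max 810
Route 6 regrets: 790, 700, 0, 610 → max 790
Smallest max regret = 720 → Route 4.

Route 4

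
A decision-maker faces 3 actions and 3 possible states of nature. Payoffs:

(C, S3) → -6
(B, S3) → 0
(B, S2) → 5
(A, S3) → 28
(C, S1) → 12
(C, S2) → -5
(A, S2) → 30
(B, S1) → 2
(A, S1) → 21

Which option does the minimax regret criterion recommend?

Column bests: S1=21, S2=30, S3=28.
A regrets: 0, 0, 0 → max 0
B regrets: 19, 25, 28 → max 28
C regrets: 9, 35, 34 → max 35
Smallest max regret = 0 → A.

A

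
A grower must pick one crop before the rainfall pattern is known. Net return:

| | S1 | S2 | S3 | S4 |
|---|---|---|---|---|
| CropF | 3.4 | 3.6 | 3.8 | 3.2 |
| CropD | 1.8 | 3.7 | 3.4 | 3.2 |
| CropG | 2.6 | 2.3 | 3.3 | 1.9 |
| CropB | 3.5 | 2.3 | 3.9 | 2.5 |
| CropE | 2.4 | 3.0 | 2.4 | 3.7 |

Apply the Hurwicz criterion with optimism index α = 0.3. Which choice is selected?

CropF: 0.3·3.8 + 0.7·3.2 = 3.38
CropD: 0.3·3.7 + 0.7·1.8 = 2.37
CropG: 0.3·3.3 + 0.7·1.9 = 2.32
CropB: 0.3·3.9 + 0.7·2.3 = 2.78
CropE: 0.3·3.7 + 0.7·2.4 = 2.79
Highest Hurwicz score = 3.38 → CropF.

CropF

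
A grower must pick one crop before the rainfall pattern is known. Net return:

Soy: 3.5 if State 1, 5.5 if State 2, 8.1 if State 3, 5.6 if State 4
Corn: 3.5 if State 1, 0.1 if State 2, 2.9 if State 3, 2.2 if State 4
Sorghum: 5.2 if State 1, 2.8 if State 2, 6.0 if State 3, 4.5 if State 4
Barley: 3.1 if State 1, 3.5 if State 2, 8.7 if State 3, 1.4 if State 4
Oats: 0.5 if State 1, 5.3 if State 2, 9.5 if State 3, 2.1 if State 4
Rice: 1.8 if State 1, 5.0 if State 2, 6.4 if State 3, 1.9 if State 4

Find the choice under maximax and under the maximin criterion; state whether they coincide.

maximax → Oats; maximin → Soy (disagree)

Row maxima: Soy=8.1, Corn=3.5, Sorghum=6.0, Barley=8.7, Oats=9.5, Rice=6.4
Best best-case = 9.5 → Oats.
Row minima: Soy=3.5, Corn=0.1, Sorghum=2.8, Barley=1.4, Oats=0.5, Rice=1.8
Best worst-case = 3.5 → Soy.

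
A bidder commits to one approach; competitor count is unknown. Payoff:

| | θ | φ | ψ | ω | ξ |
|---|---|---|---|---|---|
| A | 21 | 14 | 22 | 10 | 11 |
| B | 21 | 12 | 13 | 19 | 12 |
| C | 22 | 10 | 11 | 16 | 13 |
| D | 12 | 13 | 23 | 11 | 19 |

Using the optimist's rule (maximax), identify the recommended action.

D

Row maxima: A=22, B=21, C=22, D=23
Best best-case = 23 → D.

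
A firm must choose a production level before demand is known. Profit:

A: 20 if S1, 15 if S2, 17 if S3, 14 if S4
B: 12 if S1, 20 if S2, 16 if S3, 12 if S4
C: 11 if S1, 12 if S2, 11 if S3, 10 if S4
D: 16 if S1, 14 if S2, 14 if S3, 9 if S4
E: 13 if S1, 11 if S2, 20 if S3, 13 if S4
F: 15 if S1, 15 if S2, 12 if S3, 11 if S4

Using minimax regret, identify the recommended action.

A

Column bests: S1=20, S2=20, S3=20, S4=14.
A regrets: 0, 5, 3, 0 → max 5
B regrets: 8, 0, 4, 2 → max 8
C regrets: 9, 8, 9, 4 → max 9
D regrets: 4, 6, 6, 5 → max 6
E regrets: 7, 9, 0, 1 → max 9
F regrets: 5, 5, 8, 3 → max 8
Smallest max regret = 5 → A.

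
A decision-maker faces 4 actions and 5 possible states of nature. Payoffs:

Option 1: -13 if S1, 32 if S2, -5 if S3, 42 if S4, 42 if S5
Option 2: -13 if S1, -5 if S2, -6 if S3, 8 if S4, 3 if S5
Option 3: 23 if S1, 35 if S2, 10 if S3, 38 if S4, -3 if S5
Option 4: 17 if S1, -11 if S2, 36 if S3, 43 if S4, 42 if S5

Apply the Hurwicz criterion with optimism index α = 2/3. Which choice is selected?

Option 1: 2/3·42 + 1/3·(-13) = 71/3
Option 2: 2/3·8 + 1/3·(-13) = 1
Option 3: 2/3·38 + 1/3·(-3) = 73/3
Option 4: 2/3·43 + 1/3·(-11) = 25
Highest Hurwicz score = 25 → Option 4.

Option 4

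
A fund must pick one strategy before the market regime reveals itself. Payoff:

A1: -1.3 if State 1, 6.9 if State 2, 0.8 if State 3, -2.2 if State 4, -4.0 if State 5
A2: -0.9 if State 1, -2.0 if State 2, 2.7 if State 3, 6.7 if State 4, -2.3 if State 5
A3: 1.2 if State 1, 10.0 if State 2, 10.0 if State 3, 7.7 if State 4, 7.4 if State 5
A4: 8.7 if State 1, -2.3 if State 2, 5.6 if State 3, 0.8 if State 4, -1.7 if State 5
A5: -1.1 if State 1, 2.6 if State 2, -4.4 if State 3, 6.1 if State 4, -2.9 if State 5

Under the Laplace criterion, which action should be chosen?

Row averages: A1=0.04, A2=0.84, A3=7.26, A4=2.22, A5=0.06
Highest average = 7.26 → A3.

A3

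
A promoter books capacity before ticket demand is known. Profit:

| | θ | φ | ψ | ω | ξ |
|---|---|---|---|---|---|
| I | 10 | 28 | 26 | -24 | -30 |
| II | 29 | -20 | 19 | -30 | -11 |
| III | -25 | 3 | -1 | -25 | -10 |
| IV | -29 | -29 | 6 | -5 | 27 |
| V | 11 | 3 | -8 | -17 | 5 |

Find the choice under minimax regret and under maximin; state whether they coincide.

minimax regret → V; maximin → V (agree)

Column bests: θ=29, φ=28, ψ=26, ω=-5, ξ=27.
I regrets: 19, 0, 0, 19, 57 → max 57
II regrets: 0, 48, 7, 25, 38 → max 48
III regrets: 54, 25, 27, 20, 37 → max 54
IV regrets: 58, 57, 20, 0, 0 → max 58
V regrets: 18, 25, 34, 12, 22 → max 34
Smallest max regret = 34 → V.
Row minima: I=-30, II=-30, III=-25, IV=-29, V=-17
Best worst-case = -17 → V.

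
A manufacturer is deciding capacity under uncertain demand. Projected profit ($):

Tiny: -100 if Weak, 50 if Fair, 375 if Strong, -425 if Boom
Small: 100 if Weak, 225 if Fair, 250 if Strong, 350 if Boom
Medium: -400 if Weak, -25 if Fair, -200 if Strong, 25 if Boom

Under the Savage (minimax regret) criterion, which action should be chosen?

Column bests: Weak=100, Fair=225, Strong=375, Boom=350.
Tiny regrets: 200, 175, 0, 775 → max 775
Small regrets: 0, 0, 125, 0 → max 125
Medium regrets: 500, 250, 575, 325 → max 575
Smallest max regret = 125 → Small.

Small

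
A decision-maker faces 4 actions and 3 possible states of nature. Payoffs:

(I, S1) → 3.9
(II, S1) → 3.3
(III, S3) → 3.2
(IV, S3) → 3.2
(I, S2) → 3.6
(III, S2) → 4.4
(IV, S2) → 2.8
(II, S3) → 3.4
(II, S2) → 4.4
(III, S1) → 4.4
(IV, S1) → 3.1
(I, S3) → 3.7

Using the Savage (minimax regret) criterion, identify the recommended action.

III

Column bests: S1=4.4, S2=4.4, S3=3.7.
I regrets: 0.5, 0.8, 0.0 → max 0.8
II regrets: 1.1, 0.0, 0.3 → max 1.1
III regrets: 0.0, 0.0, 0.5 → max 0.5
IV regrets: 1.3, 1.6, 0.5 → max 1.6
Smallest max regret = 0.5 → III.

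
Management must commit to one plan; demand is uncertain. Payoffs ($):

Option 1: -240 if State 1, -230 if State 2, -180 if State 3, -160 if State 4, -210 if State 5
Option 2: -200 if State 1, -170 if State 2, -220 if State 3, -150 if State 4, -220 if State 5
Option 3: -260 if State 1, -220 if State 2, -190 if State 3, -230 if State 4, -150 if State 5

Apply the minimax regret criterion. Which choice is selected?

Column bests: State 1=-200, State 2=-170, State 3=-180, State 4=-150, State 5=-150.
Option 1 regrets: 40, 60, 0, 10, 60 → max 60
Option 2 regrets: 0, 0, 40, 0, 70 → max 70
Option 3 regrets: 60, 50, 10, 80, 0 → max 80
Smallest max regret = 60 → Option 1.

Option 1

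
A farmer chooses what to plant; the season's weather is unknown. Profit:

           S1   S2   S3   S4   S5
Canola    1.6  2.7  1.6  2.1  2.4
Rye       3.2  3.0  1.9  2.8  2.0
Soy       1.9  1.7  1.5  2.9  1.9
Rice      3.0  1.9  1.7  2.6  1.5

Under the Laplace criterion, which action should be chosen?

Row averages: Canola=2.08, Rye=2.58, Soy=1.98, Rice=2.14
Highest average = 2.58 → Rye.

Rye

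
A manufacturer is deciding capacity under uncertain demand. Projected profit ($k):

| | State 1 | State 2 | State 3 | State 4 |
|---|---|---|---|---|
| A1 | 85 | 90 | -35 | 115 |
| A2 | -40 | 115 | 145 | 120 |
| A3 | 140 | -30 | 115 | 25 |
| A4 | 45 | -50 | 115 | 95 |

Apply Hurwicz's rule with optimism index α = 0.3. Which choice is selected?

A1: 0.3·115 + 0.7·(-35) = 10
A2: 0.3·145 + 0.7·(-40) = 15.5
A3: 0.3·140 + 0.7·(-30) = 21
A4: 0.3·115 + 0.7·(-50) = -0.5
Highest Hurwicz score = 21 → A3.

A3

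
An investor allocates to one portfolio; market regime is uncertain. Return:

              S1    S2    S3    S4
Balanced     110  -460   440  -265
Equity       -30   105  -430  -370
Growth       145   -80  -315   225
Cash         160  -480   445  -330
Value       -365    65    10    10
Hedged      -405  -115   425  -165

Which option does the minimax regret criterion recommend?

Value

Column bests: S1=160, S2=105, S3=445, S4=225.
Balanced regrets: 50, 565, 5, 490 → max 565
Equity regrets: 190, 0, 875, 595 → max 875
Growth regrets: 15, 185, 760, 0 → max 760
Cash regrets: 0, 585, 0, 555 → max 585
Value regrets: 525, 40, 435, 215 → max 525
Hedged regrets: 565, 220, 20, 390 → max 565
Smallest max regret = 525 → Value.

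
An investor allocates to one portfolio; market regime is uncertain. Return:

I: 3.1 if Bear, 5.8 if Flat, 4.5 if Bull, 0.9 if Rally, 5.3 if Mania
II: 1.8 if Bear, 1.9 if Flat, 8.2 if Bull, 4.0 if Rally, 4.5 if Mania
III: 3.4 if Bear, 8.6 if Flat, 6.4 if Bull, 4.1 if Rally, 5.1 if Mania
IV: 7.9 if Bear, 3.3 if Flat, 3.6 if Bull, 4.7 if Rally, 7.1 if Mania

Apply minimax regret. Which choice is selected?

Column bests: Bear=7.9, Flat=8.6, Bull=8.2, Rally=4.7, Mania=7.1.
I regrets: 4.8, 2.8, 3.7, 3.8, 1.8 → max 4.8
II regrets: 6.1, 6.7, 0.0, 0.7, 2.6 → max 6.7
III regrets: 4.5, 0.0, 1.8, 0.6, 2.0 → max 4.5
IV regrets: 0.0, 5.3, 4.6, 0.0, 0.0 → max 5.3
Smallest max regret = 4.5 → III.

III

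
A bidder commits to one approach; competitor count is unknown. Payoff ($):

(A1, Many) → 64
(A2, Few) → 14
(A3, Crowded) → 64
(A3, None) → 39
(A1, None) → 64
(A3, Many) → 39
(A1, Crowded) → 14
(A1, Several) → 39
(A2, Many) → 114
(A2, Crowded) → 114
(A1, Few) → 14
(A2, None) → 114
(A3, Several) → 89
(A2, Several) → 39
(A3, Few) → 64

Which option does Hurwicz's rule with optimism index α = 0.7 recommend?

A1: 0.7·64 + 0.3·14 = 49
A2: 0.7·114 + 0.3·14 = 84
A3: 0.7·89 + 0.3·39 = 74
Highest Hurwicz score = 84 → A2.

A2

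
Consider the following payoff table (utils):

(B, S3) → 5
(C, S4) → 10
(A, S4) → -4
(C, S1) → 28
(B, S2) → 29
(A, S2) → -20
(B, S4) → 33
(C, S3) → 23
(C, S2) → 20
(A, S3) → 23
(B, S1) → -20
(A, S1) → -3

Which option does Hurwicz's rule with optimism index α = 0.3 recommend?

A: 0.3·23 + 0.7·(-20) = -7.1
B: 0.3·33 + 0.7·(-20) = -4.1
C: 0.3·28 + 0.7·10 = 15.4
Highest Hurwicz score = 15.4 → C.

C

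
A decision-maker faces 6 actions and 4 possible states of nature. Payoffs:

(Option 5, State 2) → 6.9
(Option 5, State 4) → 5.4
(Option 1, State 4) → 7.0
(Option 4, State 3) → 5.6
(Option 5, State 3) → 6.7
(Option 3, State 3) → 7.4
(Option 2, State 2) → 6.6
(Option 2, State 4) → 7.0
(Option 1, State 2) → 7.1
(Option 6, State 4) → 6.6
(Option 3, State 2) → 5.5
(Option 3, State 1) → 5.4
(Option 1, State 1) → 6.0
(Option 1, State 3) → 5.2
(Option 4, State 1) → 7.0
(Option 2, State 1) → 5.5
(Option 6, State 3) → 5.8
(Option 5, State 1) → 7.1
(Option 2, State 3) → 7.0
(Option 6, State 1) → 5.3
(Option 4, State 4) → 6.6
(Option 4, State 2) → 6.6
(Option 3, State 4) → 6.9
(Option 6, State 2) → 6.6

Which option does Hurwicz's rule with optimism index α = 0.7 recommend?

Option 3

Option 1: 0.7·7.1 + 0.3·5.2 = 6.53
Option 2: 0.7·7.0 + 0.3·5.5 = 6.55
Option 3: 0.7·7.4 + 0.3·5.4 = 6.8
Option 4: 0.7·7.0 + 0.3·5.6 = 6.58
Option 5: 0.7·7.1 + 0.3·5.4 = 6.59
Option 6: 0.7·6.6 + 0.3·5.3 = 6.21
Highest Hurwicz score = 6.8 → Option 3.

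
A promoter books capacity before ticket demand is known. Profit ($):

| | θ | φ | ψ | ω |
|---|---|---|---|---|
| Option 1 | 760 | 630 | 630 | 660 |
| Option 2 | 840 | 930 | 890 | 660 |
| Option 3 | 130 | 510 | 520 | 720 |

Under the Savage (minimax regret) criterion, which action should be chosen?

Column bests: θ=840, φ=930, ψ=890, ω=720.
Option 1 regrets: 80, 300, 260, 60 → max 300
Option 2 regrets: 0, 0, 0, 60 → max 60
Option 3 regrets: 710, 420, 370, 0 → max 710
Smallest max regret = 60 → Option 2.

Option 2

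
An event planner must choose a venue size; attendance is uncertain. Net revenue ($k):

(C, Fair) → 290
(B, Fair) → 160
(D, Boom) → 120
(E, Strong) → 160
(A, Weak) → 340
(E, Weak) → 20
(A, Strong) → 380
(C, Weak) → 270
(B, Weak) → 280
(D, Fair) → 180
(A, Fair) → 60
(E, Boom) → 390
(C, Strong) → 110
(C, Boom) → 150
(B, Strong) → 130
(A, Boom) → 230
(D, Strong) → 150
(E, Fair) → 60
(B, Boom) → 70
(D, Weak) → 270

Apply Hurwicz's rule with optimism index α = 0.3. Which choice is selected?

A: 0.3·380 + 0.7·60 = 156
B: 0.3·280 + 0.7·70 = 133
C: 0.3·290 + 0.7·110 = 164
D: 0.3·270 + 0.7·120 = 165
E: 0.3·390 + 0.7·20 = 131
Highest Hurwicz score = 165 → D.

D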